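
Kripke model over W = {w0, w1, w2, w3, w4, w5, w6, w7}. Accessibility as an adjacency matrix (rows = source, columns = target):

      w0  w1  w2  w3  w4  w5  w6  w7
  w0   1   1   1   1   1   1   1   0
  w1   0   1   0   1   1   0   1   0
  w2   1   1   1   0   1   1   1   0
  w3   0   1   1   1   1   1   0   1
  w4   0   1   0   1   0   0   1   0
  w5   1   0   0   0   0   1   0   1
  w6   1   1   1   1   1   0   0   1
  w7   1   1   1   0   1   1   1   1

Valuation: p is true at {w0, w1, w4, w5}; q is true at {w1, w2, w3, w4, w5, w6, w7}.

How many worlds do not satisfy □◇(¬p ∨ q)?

0

w0: successors {w0, w1, w2, w3, w4, w5, w6}; ◇(¬p ∨ q) there: w0:T, w1:T, w2:T, w3:T, w4:T, w5:T, w6:T. ✓
w1: successors {w1, w3, w4, w6}; ◇(¬p ∨ q) there: w1:T, w3:T, w4:T, w6:T. ✓
w2: successors {w0, w1, w2, w4, w5, w6}; ◇(¬p ∨ q) there: w0:T, w1:T, w2:T, w4:T, w5:T, w6:T. ✓
w3: successors {w1, w2, w3, w4, w5, w7}; ◇(¬p ∨ q) there: w1:T, w2:T, w3:T, w4:T, w5:T, w7:T. ✓
w4: successors {w1, w3, w6}; ◇(¬p ∨ q) there: w1:T, w3:T, w6:T. ✓
w5: successors {w0, w5, w7}; ◇(¬p ∨ q) there: w0:T, w5:T, w7:T. ✓
w6: successors {w0, w1, w2, w3, w4, w7}; ◇(¬p ∨ q) there: w0:T, w1:T, w2:T, w3:T, w4:T, w7:T. ✓
w7: successors {w0, w1, w2, w4, w5, w6, w7}; ◇(¬p ∨ q) there: w0:T, w1:T, w2:T, w4:T, w5:T, w6:T, w7:T. ✓
Satisfying worlds: {w0, w1, w2, w3, w4, w5, w6, w7}.
So □◇(¬p ∨ q) fails at the other 0 worlds.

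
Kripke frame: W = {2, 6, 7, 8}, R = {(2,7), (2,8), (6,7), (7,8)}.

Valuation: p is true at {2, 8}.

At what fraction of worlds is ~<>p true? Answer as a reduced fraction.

2: <>p is T. ✗
6: <>p is F. ✓
7: <>p is T. ✗
8: <>p is F. ✓
That's 2 of 4 worlds, so 2/4 = 1/2.

1/2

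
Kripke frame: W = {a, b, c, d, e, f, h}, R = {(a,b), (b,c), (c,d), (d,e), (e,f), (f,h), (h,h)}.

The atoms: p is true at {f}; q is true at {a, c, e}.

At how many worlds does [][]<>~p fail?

a: successors {b}; []<>~p there: b:T. ✓
b: successors {c}; []<>~p there: c:T. ✓
c: successors {d}; []<>~p there: d:F. ✗
d: successors {e}; []<>~p there: e:T. ✓
e: successors {f}; []<>~p there: f:T. ✓
f: successors {h}; []<>~p there: h:T. ✓
h: successors {h}; []<>~p there: h:T. ✓
Satisfying worlds: {a, b, d, e, f, h}.
So [][]<>~p fails at the other 1 world.

1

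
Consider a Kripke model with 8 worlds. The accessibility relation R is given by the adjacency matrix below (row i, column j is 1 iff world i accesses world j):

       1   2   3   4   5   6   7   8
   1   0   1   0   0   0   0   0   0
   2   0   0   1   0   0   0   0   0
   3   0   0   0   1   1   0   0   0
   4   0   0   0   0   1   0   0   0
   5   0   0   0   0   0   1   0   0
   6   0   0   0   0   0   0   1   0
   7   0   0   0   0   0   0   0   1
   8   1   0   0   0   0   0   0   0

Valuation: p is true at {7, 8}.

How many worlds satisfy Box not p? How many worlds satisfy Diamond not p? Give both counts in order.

6 and 6

For Box not p:
1: successors {2}; not p there: 2:T. ✓
2: successors {3}; not p there: 3:T. ✓
3: successors {4, 5}; not p there: 4:T, 5:T. ✓
4: successors {5}; not p there: 5:T. ✓
5: successors {6}; not p there: 6:T. ✓
6: successors {7}; not p there: 7:F. ✗
7: successors {8}; not p there: 8:F. ✗
8: successors {1}; not p there: 1:T. ✓
— 6 worlds.
For Diamond not p:
1: successors {2}; not p there: 2:T. ✓
2: successors {3}; not p there: 3:T. ✓
3: successors {4, 5}; not p there: 4:T, 5:T. ✓
4: successors {5}; not p there: 5:T. ✓
5: successors {6}; not p there: 6:T. ✓
6: successors {7}; not p there: 7:F. ✗
7: successors {8}; not p there: 8:F. ✗
8: successors {1}; not p there: 1:T. ✓
— 6 worlds.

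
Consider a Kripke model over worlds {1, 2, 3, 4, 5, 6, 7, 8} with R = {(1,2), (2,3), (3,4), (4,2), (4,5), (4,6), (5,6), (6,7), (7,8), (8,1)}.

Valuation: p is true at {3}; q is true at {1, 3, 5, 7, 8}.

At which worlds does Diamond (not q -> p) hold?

{2, 4, 6, 7, 8}

1: successors {2}; not q -> p there: 2:F. ✗
2: successors {3}; not q -> p there: 3:T. ✓
3: successors {4}; not q -> p there: 4:F. ✗
4: successors {2, 5, 6}; not q -> p there: 2:F, 5:T, 6:F. ✓
5: successors {6}; not q -> p there: 6:F. ✗
6: successors {7}; not q -> p there: 7:T. ✓
7: successors {8}; not q -> p there: 8:T. ✓
8: successors {1}; not q -> p there: 1:T. ✓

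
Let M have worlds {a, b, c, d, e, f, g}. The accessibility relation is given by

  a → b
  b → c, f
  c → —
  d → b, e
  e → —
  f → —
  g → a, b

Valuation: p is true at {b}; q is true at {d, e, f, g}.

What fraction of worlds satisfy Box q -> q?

a: Box q is F, q is F. ✓
b: Box q is F, q is F. ✓
c: Box q is T, q is F. ✗
d: Box q is F, q is T. ✓
e: Box q is T, q is T. ✓
f: Box q is T, q is T. ✓
g: Box q is F, q is T. ✓
That's 6 of 7 worlds, so 6/7.

6/7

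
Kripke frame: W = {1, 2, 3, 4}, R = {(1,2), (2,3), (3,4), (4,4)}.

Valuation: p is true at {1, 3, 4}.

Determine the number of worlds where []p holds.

1: successors {2}; p there: 2:F. ✗
2: successors {3}; p there: 3:T. ✓
3: successors {4}; p there: 4:T. ✓
4: successors {4}; p there: 4:T. ✓
Satisfying worlds: {2, 3, 4}.

3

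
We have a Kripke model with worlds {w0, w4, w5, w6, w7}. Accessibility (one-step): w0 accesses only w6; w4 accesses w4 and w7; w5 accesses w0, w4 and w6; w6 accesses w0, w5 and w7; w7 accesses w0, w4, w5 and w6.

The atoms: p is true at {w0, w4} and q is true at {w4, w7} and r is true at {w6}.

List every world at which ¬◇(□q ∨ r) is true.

{w6}

w0: ◇(□q ∨ r) is T. ✗
w4: ◇(□q ∨ r) is T. ✗
w5: ◇(□q ∨ r) is T. ✗
w6: ◇(□q ∨ r) is F. ✓
w7: ◇(□q ∨ r) is T. ✗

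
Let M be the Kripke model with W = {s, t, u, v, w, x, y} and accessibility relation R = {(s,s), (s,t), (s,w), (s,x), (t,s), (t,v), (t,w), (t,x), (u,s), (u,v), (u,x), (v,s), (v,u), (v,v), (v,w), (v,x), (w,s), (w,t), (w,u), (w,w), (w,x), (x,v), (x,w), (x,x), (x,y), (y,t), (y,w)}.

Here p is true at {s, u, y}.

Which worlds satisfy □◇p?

{s, t, u, v, w, y}

s: successors {s, t, w, x}; ◇p there: s:T, t:T, w:T, x:T. ✓
t: successors {s, v, w, x}; ◇p there: s:T, v:T, w:T, x:T. ✓
u: successors {s, v, x}; ◇p there: s:T, v:T, x:T. ✓
v: successors {s, u, v, w, x}; ◇p there: s:T, u:T, v:T, w:T, x:T. ✓
w: successors {s, t, u, w, x}; ◇p there: s:T, t:T, u:T, w:T, x:T. ✓
x: successors {v, w, x, y}; ◇p there: v:T, w:T, x:T, y:F. ✗
y: successors {t, w}; ◇p there: t:T, w:T. ✓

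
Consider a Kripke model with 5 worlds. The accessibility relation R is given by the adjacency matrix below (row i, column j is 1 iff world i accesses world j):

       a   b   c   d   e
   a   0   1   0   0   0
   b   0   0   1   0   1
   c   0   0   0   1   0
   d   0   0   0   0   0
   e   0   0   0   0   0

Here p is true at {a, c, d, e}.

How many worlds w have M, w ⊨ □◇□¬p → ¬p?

2

a: □◇□¬p is T, ¬p is F. ✗
b: □◇□¬p is F, ¬p is T. ✓
c: □◇□¬p is F, ¬p is F. ✓
d: □◇□¬p is T, ¬p is F. ✗
e: □◇□¬p is T, ¬p is F. ✗
Satisfying worlds: {b, c}.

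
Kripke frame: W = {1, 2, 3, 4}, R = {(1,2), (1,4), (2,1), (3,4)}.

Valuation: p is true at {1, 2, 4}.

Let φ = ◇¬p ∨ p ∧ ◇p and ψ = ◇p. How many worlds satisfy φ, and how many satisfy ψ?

For ◇¬p ∨ p ∧ ◇p:
1: ◇¬p is F, p ∧ ◇p is T. ✓
2: ◇¬p is F, p ∧ ◇p is T. ✓
3: ◇¬p is F, p ∧ ◇p is F. ✗
4: ◇¬p is F, p ∧ ◇p is F. ✗
— 2 worlds.
For ◇p:
1: successors {2, 4}; p there: 2:T, 4:T. ✓
2: successors {1}; p there: 1:T. ✓
3: successors {4}; p there: 4:T. ✓
4: no successors, so ◇p fails. ✗
— 3 worlds.

2 and 3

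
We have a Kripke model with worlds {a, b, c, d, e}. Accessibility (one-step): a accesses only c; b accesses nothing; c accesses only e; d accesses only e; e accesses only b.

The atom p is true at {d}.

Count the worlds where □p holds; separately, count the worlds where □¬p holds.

For □p:
a: successors {c}; p there: c:F. ✗
b: no successors, so □p holds vacuously. ✓
c: successors {e}; p there: e:F. ✗
d: successors {e}; p there: e:F. ✗
e: successors {b}; p there: b:F. ✗
— 1 world.
For □¬p:
a: successors {c}; ¬p there: c:T. ✓
b: no successors, so □¬p holds vacuously. ✓
c: successors {e}; ¬p there: e:T. ✓
d: successors {e}; ¬p there: e:T. ✓
e: successors {b}; ¬p there: b:T. ✓
— 5 worlds.

1 and 5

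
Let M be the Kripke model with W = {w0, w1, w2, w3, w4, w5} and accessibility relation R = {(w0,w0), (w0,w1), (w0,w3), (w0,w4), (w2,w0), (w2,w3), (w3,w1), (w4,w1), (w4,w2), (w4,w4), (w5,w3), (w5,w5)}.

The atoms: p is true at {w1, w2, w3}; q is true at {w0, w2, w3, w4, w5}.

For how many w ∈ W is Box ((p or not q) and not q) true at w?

2

w0: successors {w0, w1, w3, w4}; (p or not q) and not q there: w0:F, w1:T, w3:F, w4:F. ✗
w1: no successors, so Box ((p or not q) and not q) holds vacuously. ✓
w2: successors {w0, w3}; (p or not q) and not q there: w0:F, w3:F. ✗
w3: successors {w1}; (p or not q) and not q there: w1:T. ✓
w4: successors {w1, w2, w4}; (p or not q) and not q there: w1:T, w2:F, w4:F. ✗
w5: successors {w3, w5}; (p or not q) and not q there: w3:F, w5:F. ✗
Satisfying worlds: {w1, w3}.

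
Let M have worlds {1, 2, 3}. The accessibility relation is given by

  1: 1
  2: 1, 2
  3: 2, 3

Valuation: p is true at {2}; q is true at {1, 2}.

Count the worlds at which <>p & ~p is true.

1: <>p is F, ~p is T. ✗
2: <>p is T, ~p is F. ✗
3: <>p is T, ~p is T. ✓
Satisfying worlds: {3}.

1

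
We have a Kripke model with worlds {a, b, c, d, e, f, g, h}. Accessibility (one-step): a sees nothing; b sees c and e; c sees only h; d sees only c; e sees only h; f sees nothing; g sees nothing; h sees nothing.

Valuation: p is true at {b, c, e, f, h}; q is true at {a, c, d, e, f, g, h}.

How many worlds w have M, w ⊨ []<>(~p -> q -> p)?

6

a: no successors, so []<>(~p -> q -> p) holds vacuously. ✓
b: successors {c, e}; <>(~p -> q -> p) there: c:T, e:T. ✓
c: successors {h}; <>(~p -> q -> p) there: h:F. ✗
d: successors {c}; <>(~p -> q -> p) there: c:T. ✓
e: successors {h}; <>(~p -> q -> p) there: h:F. ✗
f: no successors, so []<>(~p -> q -> p) holds vacuously. ✓
g: no successors, so []<>(~p -> q -> p) holds vacuously. ✓
h: no successors, so []<>(~p -> q -> p) holds vacuously. ✓
Satisfying worlds: {a, b, d, f, g, h}.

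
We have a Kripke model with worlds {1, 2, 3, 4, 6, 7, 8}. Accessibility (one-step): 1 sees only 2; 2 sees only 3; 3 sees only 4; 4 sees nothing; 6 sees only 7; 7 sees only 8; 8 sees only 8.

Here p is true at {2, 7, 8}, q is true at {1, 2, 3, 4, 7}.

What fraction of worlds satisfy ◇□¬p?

3/7

1: successors {2}; □¬p there: 2:T. ✓
2: successors {3}; □¬p there: 3:T. ✓
3: successors {4}; □¬p there: 4:T. ✓
4: no successors, so ◇□¬p fails. ✗
6: successors {7}; □¬p there: 7:F. ✗
7: successors {8}; □¬p there: 8:F. ✗
8: successors {8}; □¬p there: 8:F. ✗
That's 3 of 7 worlds, so 3/7.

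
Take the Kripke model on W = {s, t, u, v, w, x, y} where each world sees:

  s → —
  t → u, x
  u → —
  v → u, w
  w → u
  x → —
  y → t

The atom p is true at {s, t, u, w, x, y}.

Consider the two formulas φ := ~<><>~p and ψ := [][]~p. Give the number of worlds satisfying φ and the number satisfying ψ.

For ~<><>~p:
s: <><>~p is F. ✓
t: <><>~p is F. ✓
u: <><>~p is F. ✓
v: <><>~p is F. ✓
w: <><>~p is F. ✓
x: <><>~p is F. ✓
y: <><>~p is F. ✓
— 7 worlds.
For [][]~p:
s: no successors, so [][]~p holds vacuously. ✓
t: successors {u, x}; []~p there: u:T, x:T. ✓
u: no successors, so [][]~p holds vacuously. ✓
v: successors {u, w}; []~p there: u:T, w:F. ✗
w: successors {u}; []~p there: u:T. ✓
x: no successors, so [][]~p holds vacuously. ✓
y: successors {t}; []~p there: t:F. ✗
— 5 worlds.

7 and 5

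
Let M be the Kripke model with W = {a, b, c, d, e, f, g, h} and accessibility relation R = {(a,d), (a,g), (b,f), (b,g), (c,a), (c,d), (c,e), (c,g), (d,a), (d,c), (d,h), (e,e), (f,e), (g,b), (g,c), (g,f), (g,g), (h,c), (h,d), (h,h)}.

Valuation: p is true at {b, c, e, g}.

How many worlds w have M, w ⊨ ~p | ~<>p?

4

a: ~p is T, ~<>p is F. ✓
b: ~p is F, ~<>p is F. ✗
c: ~p is F, ~<>p is F. ✗
d: ~p is T, ~<>p is F. ✓
e: ~p is F, ~<>p is F. ✗
f: ~p is T, ~<>p is F. ✓
g: ~p is F, ~<>p is F. ✗
h: ~p is T, ~<>p is F. ✓
Satisfying worlds: {a, d, f, h}.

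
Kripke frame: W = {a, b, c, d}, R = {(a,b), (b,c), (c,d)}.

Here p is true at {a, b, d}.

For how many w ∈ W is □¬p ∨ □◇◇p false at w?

1

a: □¬p is F, □◇◇p is T. ✓
b: □¬p is T, □◇◇p is F. ✓
c: □¬p is F, □◇◇p is F. ✗
d: □¬p is T, □◇◇p is T. ✓
Satisfying worlds: {a, b, d}.
So □¬p ∨ □◇◇p fails at the other 1 world.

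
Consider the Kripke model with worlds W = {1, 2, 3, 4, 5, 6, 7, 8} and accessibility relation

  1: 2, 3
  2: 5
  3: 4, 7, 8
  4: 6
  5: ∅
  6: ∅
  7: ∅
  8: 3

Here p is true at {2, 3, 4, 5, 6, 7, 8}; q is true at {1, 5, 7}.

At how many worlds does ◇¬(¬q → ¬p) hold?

4

1: successors {2, 3}; ¬(¬q → ¬p) there: 2:T, 3:T. ✓
2: successors {5}; ¬(¬q → ¬p) there: 5:F. ✗
3: successors {4, 7, 8}; ¬(¬q → ¬p) there: 4:T, 7:F, 8:T. ✓
4: successors {6}; ¬(¬q → ¬p) there: 6:T. ✓
5: no successors, so ◇¬(¬q → ¬p) fails. ✗
6: no successors, so ◇¬(¬q → ¬p) fails. ✗
7: no successors, so ◇¬(¬q → ¬p) fails. ✗
8: successors {3}; ¬(¬q → ¬p) there: 3:T. ✓
Satisfying worlds: {1, 3, 4, 8}.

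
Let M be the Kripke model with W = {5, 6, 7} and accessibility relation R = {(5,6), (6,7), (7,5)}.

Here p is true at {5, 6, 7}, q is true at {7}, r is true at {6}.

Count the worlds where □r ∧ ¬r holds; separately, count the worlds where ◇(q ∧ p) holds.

For □r ∧ ¬r:
5: □r is T, ¬r is T. ✓
6: □r is F, ¬r is F. ✗
7: □r is F, ¬r is T. ✗
— 1 world.
For ◇(q ∧ p):
5: successors {6}; q ∧ p there: 6:F. ✗
6: successors {7}; q ∧ p there: 7:T. ✓
7: successors {5}; q ∧ p there: 5:F. ✗
— 1 world.

1 and 1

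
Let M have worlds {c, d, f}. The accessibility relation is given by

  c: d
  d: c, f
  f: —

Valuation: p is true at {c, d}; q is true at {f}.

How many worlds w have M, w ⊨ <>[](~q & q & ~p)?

1

c: successors {d}; [](~q & q & ~p) there: d:F. ✗
d: successors {c, f}; [](~q & q & ~p) there: c:F, f:T. ✓
f: no successors, so <>[](~q & q & ~p) fails. ✗
Satisfying worlds: {d}.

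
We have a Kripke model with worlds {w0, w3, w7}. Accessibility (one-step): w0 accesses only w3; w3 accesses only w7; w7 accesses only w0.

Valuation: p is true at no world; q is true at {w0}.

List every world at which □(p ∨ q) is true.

w0: successors {w3}; p ∨ q there: w3:F. ✗
w3: successors {w7}; p ∨ q there: w7:F. ✗
w7: successors {w0}; p ∨ q there: w0:T. ✓

{w7}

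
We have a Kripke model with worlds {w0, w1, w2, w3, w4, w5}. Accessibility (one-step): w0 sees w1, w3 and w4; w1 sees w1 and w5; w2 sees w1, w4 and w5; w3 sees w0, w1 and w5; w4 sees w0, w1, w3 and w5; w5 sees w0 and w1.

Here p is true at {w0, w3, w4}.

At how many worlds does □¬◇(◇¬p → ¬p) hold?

w0: successors {w1, w3, w4}; ¬◇(◇¬p → ¬p) there: w1:F, w3:F, w4:F. ✗
w1: successors {w1, w5}; ¬◇(◇¬p → ¬p) there: w1:F, w5:F. ✗
w2: successors {w1, w4, w5}; ¬◇(◇¬p → ¬p) there: w1:F, w4:F, w5:F. ✗
w3: successors {w0, w1, w5}; ¬◇(◇¬p → ¬p) there: w0:F, w1:F, w5:F. ✗
w4: successors {w0, w1, w3, w5}; ¬◇(◇¬p → ¬p) there: w0:F, w1:F, w3:F, w5:F. ✗
w5: successors {w0, w1}; ¬◇(◇¬p → ¬p) there: w0:F, w1:F. ✗
Satisfying worlds: ∅.

0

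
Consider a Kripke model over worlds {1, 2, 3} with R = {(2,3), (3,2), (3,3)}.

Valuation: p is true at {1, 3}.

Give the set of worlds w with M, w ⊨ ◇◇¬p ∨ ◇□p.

1: ◇◇¬p is F, ◇□p is F. ✗
2: ◇◇¬p is T, ◇□p is F. ✓
3: ◇◇¬p is T, ◇□p is T. ✓

{2, 3}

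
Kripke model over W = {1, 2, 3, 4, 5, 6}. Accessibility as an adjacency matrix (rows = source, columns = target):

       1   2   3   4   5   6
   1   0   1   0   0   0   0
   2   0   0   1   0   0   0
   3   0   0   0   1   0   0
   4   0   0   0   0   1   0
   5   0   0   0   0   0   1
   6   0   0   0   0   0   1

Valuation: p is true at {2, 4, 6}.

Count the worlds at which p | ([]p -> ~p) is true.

1: p is F, []p -> ~p is T. ✓
2: p is T, []p -> ~p is T. ✓
3: p is F, []p -> ~p is T. ✓
4: p is T, []p -> ~p is T. ✓
5: p is F, []p -> ~p is T. ✓
6: p is T, []p -> ~p is F. ✓
Satisfying worlds: {1, 2, 3, 4, 5, 6}.

6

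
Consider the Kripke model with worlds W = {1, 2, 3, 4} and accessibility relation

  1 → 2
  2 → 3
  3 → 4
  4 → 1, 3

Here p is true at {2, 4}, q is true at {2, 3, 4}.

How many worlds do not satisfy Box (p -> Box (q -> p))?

1: successors {2}; p -> Box (q -> p) there: 2:F. ✗
2: successors {3}; p -> Box (q -> p) there: 3:T. ✓
3: successors {4}; p -> Box (q -> p) there: 4:F. ✗
4: successors {1, 3}; p -> Box (q -> p) there: 1:T, 3:T. ✓
Satisfying worlds: {2, 4}.
So Box (p -> Box (q -> p)) fails at the other 2 worlds.

2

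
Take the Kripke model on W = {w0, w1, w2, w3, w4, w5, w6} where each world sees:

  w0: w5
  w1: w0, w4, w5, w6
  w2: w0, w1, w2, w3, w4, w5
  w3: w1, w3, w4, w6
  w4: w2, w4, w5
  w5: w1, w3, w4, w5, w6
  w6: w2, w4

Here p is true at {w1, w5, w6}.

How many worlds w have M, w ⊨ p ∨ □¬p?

w0: p is F, □¬p is F. ✗
w1: p is T, □¬p is F. ✓
w2: p is F, □¬p is F. ✗
w3: p is F, □¬p is F. ✗
w4: p is F, □¬p is F. ✗
w5: p is T, □¬p is F. ✓
w6: p is T, □¬p is T. ✓
Satisfying worlds: {w1, w5, w6}.

3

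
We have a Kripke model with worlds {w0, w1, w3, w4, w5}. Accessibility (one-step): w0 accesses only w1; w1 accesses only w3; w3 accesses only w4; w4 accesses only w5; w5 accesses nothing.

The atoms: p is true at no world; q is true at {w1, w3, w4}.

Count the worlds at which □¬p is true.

w0: successors {w1}; ¬p there: w1:T. ✓
w1: successors {w3}; ¬p there: w3:T. ✓
w3: successors {w4}; ¬p there: w4:T. ✓
w4: successors {w5}; ¬p there: w5:T. ✓
w5: no successors, so □¬p holds vacuously. ✓
Satisfying worlds: {w0, w1, w3, w4, w5}.

5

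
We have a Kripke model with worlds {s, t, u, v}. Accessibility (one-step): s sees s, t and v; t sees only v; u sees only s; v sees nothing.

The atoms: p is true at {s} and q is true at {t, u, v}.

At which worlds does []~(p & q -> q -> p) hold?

{v}

s: successors {s, t, v}; ~(p & q -> q -> p) there: s:F, t:F, v:F. ✗
t: successors {v}; ~(p & q -> q -> p) there: v:F. ✗
u: successors {s}; ~(p & q -> q -> p) there: s:F. ✗
v: no successors, so []~(p & q -> q -> p) holds vacuously. ✓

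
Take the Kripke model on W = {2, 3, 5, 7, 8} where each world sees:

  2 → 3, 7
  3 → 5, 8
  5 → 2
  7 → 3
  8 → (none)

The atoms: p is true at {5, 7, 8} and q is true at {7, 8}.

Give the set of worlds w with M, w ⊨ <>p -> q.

{5, 7, 8}

2: <>p is T, q is F. ✗
3: <>p is T, q is F. ✗
5: <>p is F, q is F. ✓
7: <>p is F, q is T. ✓
8: <>p is F, q is T. ✓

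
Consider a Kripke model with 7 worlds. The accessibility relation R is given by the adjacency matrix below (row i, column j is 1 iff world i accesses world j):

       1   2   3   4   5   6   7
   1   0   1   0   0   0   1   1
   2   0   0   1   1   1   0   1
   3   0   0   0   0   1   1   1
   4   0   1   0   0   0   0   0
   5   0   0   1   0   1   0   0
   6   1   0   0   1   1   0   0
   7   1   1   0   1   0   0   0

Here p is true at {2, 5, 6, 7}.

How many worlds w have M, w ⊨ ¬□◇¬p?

1: □◇¬p is T. ✗
2: □◇¬p is F. ✓
3: □◇¬p is T. ✗
4: □◇¬p is T. ✗
5: □◇¬p is F. ✓
6: □◇¬p is F. ✓
7: □◇¬p is F. ✓
Satisfying worlds: {2, 5, 6, 7}.

4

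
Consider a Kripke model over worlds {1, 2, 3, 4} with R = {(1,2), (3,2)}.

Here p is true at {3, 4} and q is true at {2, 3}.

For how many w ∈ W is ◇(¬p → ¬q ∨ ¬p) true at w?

1: successors {2}; ¬p → ¬q ∨ ¬p there: 2:T. ✓
2: no successors, so ◇(¬p → ¬q ∨ ¬p) fails. ✗
3: successors {2}; ¬p → ¬q ∨ ¬p there: 2:T. ✓
4: no successors, so ◇(¬p → ¬q ∨ ¬p) fails. ✗
Satisfying worlds: {1, 3}.

2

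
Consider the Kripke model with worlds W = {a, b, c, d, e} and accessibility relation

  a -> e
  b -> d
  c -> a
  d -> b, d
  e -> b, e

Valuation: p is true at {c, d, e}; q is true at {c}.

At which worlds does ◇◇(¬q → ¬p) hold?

a: successors {e}; ◇(¬q → ¬p) there: e:T. ✓
b: successors {d}; ◇(¬q → ¬p) there: d:T. ✓
c: successors {a}; ◇(¬q → ¬p) there: a:F. ✗
d: successors {b, d}; ◇(¬q → ¬p) there: b:F, d:T. ✓
e: successors {b, e}; ◇(¬q → ¬p) there: b:F, e:T. ✓

{a, b, d, e}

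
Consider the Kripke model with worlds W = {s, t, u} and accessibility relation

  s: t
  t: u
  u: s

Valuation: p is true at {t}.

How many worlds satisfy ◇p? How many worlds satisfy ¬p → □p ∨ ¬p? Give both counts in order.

1 and 3

For ◇p:
s: successors {t}; p there: t:T. ✓
t: successors {u}; p there: u:F. ✗
u: successors {s}; p there: s:F. ✗
— 1 world.
For ¬p → □p ∨ ¬p:
s: ¬p is T, □p ∨ ¬p is T. ✓
t: ¬p is F, □p ∨ ¬p is F. ✓
u: ¬p is T, □p ∨ ¬p is T. ✓
— 3 worlds.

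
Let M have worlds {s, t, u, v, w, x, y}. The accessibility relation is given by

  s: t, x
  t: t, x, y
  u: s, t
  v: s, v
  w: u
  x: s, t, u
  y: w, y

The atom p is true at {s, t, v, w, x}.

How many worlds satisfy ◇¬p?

4

s: successors {t, x}; ¬p there: t:F, x:F. ✗
t: successors {t, x, y}; ¬p there: t:F, x:F, y:T. ✓
u: successors {s, t}; ¬p there: s:F, t:F. ✗
v: successors {s, v}; ¬p there: s:F, v:F. ✗
w: successors {u}; ¬p there: u:T. ✓
x: successors {s, t, u}; ¬p there: s:F, t:F, u:T. ✓
y: successors {w, y}; ¬p there: w:F, y:T. ✓
Satisfying worlds: {t, w, x, y}.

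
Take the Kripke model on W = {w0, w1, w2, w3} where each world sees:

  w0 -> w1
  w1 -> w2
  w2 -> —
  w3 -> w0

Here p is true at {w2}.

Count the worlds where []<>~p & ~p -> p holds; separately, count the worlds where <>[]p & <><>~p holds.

For []<>~p & ~p -> p:
w0: []<>~p & ~p is F, p is F. ✓
w1: []<>~p & ~p is F, p is F. ✓
w2: []<>~p & ~p is F, p is T. ✓
w3: []<>~p & ~p is T, p is F. ✗
— 3 worlds.
For <>[]p & <><>~p:
w0: <>[]p is T, <><>~p is F. ✗
w1: <>[]p is T, <><>~p is F. ✗
w2: <>[]p is F, <><>~p is F. ✗
w3: <>[]p is F, <><>~p is T. ✗
— 0 worlds.

3 and 0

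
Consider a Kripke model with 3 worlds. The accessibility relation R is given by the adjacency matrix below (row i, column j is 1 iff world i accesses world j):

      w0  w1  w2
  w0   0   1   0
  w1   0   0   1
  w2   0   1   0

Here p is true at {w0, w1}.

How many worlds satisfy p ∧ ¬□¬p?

1

w0: p is T, ¬□¬p is T. ✓
w1: p is T, ¬□¬p is F. ✗
w2: p is F, ¬□¬p is T. ✗
Satisfying worlds: {w0}.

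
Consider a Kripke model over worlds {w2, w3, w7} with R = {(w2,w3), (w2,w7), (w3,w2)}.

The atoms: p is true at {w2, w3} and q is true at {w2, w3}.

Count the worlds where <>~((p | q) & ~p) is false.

w2: successors {w3, w7}; ~((p | q) & ~p) there: w3:T, w7:T. ✓
w3: successors {w2}; ~((p | q) & ~p) there: w2:T. ✓
w7: no successors, so <>~((p | q) & ~p) fails. ✗
Satisfying worlds: {w2, w3}.
So <>~((p | q) & ~p) fails at the other 1 world.

1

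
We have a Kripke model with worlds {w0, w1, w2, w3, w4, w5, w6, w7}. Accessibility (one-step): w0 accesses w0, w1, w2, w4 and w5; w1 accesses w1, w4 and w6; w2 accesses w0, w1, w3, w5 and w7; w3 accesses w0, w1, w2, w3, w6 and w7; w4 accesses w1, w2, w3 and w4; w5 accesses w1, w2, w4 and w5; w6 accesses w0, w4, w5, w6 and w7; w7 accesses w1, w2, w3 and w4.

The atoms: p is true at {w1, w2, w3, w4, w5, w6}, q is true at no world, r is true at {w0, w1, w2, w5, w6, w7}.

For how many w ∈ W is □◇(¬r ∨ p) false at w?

0

w0: successors {w0, w1, w2, w4, w5}; ◇(¬r ∨ p) there: w0:T, w1:T, w2:T, w4:T, w5:T. ✓
w1: successors {w1, w4, w6}; ◇(¬r ∨ p) there: w1:T, w4:T, w6:T. ✓
w2: successors {w0, w1, w3, w5, w7}; ◇(¬r ∨ p) there: w0:T, w1:T, w3:T, w5:T, w7:T. ✓
w3: successors {w0, w1, w2, w3, w6, w7}; ◇(¬r ∨ p) there: w0:T, w1:T, w2:T, w3:T, w6:T, w7:T. ✓
w4: successors {w1, w2, w3, w4}; ◇(¬r ∨ p) there: w1:T, w2:T, w3:T, w4:T. ✓
w5: successors {w1, w2, w4, w5}; ◇(¬r ∨ p) there: w1:T, w2:T, w4:T, w5:T. ✓
w6: successors {w0, w4, w5, w6, w7}; ◇(¬r ∨ p) there: w0:T, w4:T, w5:T, w6:T, w7:T. ✓
w7: successors {w1, w2, w3, w4}; ◇(¬r ∨ p) there: w1:T, w2:T, w3:T, w4:T. ✓
Satisfying worlds: {w0, w1, w2, w3, w4, w5, w6, w7}.
So □◇(¬r ∨ p) fails at the other 0 worlds.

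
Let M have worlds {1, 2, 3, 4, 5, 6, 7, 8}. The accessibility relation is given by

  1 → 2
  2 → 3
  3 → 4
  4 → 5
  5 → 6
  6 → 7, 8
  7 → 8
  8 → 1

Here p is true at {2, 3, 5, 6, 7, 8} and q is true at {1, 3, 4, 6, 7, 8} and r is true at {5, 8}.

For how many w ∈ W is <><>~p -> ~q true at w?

1: <><>~p is F, ~q is F. ✓
2: <><>~p is T, ~q is T. ✓
3: <><>~p is F, ~q is F. ✓
4: <><>~p is F, ~q is F. ✓
5: <><>~p is F, ~q is T. ✓
6: <><>~p is T, ~q is F. ✗
7: <><>~p is T, ~q is F. ✗
8: <><>~p is F, ~q is F. ✓
Satisfying worlds: {1, 2, 3, 4, 5, 8}.

6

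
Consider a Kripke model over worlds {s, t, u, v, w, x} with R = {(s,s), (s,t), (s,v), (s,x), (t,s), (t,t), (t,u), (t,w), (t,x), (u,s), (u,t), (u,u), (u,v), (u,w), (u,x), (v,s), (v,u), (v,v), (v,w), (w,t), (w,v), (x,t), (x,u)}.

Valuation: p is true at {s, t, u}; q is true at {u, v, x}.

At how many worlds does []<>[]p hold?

s: successors {s, t, v, x}; <>[]p there: s:T, t:T, v:F, x:F. ✗
t: successors {s, t, u, w, x}; <>[]p there: s:T, t:T, u:T, w:F, x:F. ✗
u: successors {s, t, u, v, w, x}; <>[]p there: s:T, t:T, u:T, v:F, w:F, x:F. ✗
v: successors {s, u, v, w}; <>[]p there: s:T, u:T, v:F, w:F. ✗
w: successors {t, v}; <>[]p there: t:T, v:F. ✗
x: successors {t, u}; <>[]p there: t:T, u:T. ✓
Satisfying worlds: {x}.

1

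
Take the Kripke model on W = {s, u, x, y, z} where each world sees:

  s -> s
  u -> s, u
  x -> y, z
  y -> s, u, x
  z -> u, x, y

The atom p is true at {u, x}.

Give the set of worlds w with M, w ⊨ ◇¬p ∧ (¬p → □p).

s: ◇¬p is T, ¬p → □p is F. ✗
u: ◇¬p is T, ¬p → □p is T. ✓
x: ◇¬p is T, ¬p → □p is T. ✓
y: ◇¬p is T, ¬p → □p is F. ✗
z: ◇¬p is T, ¬p → □p is F. ✗

{u, x}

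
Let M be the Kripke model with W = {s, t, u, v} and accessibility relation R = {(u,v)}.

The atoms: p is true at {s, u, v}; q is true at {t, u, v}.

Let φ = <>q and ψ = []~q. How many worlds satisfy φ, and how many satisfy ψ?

1 and 3

For <>q:
s: no successors, so <>q fails. ✗
t: no successors, so <>q fails. ✗
u: successors {v}; q there: v:T. ✓
v: no successors, so <>q fails. ✗
— 1 world.
For []~q:
s: no successors, so []~q holds vacuously. ✓
t: no successors, so []~q holds vacuously. ✓
u: successors {v}; ~q there: v:F. ✗
v: no successors, so []~q holds vacuously. ✓
— 3 worlds.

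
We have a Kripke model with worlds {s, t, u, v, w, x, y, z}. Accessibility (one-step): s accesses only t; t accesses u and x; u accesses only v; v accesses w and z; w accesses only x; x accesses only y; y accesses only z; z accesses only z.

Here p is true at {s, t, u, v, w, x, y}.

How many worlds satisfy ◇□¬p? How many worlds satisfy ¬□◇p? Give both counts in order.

4 and 4

For ◇□¬p:
s: successors {t}; □¬p there: t:F. ✗
t: successors {u, x}; □¬p there: u:F, x:F. ✗
u: successors {v}; □¬p there: v:F. ✗
v: successors {w, z}; □¬p there: w:F, z:T. ✓
w: successors {x}; □¬p there: x:F. ✗
x: successors {y}; □¬p there: y:T. ✓
y: successors {z}; □¬p there: z:T. ✓
z: successors {z}; □¬p there: z:T. ✓
— 4 worlds.
For ¬□◇p:
s: □◇p is T. ✗
t: □◇p is T. ✗
u: □◇p is T. ✗
v: □◇p is F. ✓
w: □◇p is T. ✗
x: □◇p is F. ✓
y: □◇p is F. ✓
z: □◇p is F. ✓
— 4 worlds.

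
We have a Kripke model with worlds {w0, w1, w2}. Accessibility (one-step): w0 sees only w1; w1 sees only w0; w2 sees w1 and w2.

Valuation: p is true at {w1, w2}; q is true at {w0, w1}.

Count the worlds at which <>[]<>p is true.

w0: successors {w1}; []<>p there: w1:T. ✓
w1: successors {w0}; []<>p there: w0:F. ✗
w2: successors {w1, w2}; []<>p there: w1:T, w2:F. ✓
Satisfying worlds: {w0, w2}.

2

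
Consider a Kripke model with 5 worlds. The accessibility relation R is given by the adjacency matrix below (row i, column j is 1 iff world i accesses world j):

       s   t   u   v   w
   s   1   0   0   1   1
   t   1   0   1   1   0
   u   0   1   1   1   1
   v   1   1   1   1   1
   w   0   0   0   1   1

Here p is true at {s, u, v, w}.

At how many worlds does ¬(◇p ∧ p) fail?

s: ◇p ∧ p is T. ✗
t: ◇p ∧ p is F. ✓
u: ◇p ∧ p is T. ✗
v: ◇p ∧ p is T. ✗
w: ◇p ∧ p is T. ✗
Satisfying worlds: {t}.
So ¬(◇p ∧ p) fails at the other 4 worlds.

4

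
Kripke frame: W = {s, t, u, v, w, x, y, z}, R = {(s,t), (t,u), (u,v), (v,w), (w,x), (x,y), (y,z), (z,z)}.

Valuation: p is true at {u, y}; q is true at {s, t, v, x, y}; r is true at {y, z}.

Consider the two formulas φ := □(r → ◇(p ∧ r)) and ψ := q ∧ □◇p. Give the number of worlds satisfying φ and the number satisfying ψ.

5 and 1

For □(r → ◇(p ∧ r)):
s: successors {t}; r → ◇(p ∧ r) there: t:T. ✓
t: successors {u}; r → ◇(p ∧ r) there: u:T. ✓
u: successors {v}; r → ◇(p ∧ r) there: v:T. ✓
v: successors {w}; r → ◇(p ∧ r) there: w:T. ✓
w: successors {x}; r → ◇(p ∧ r) there: x:T. ✓
x: successors {y}; r → ◇(p ∧ r) there: y:F. ✗
y: successors {z}; r → ◇(p ∧ r) there: z:F. ✗
z: successors {z}; r → ◇(p ∧ r) there: z:F. ✗
— 5 worlds.
For q ∧ □◇p:
s: q is T, □◇p is T. ✓
t: q is T, □◇p is F. ✗
u: q is F, □◇p is F. ✗
v: q is T, □◇p is F. ✗
w: q is F, □◇p is T. ✗
x: q is T, □◇p is F. ✗
y: q is T, □◇p is F. ✗
z: q is F, □◇p is F. ✗
— 1 world.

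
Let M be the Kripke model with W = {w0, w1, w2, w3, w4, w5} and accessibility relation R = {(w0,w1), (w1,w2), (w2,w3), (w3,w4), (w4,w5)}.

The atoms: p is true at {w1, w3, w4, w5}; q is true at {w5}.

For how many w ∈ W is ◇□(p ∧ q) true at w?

w0: successors {w1}; □(p ∧ q) there: w1:F. ✗
w1: successors {w2}; □(p ∧ q) there: w2:F. ✗
w2: successors {w3}; □(p ∧ q) there: w3:F. ✗
w3: successors {w4}; □(p ∧ q) there: w4:T. ✓
w4: successors {w5}; □(p ∧ q) there: w5:T. ✓
w5: no successors, so ◇□(p ∧ q) fails. ✗
Satisfying worlds: {w3, w4}.

2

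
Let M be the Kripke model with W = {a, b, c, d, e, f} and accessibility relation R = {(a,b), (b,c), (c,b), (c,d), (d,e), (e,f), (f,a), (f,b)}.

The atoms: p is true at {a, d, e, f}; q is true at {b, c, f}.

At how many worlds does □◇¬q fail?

a: successors {b}; ◇¬q there: b:F. ✗
b: successors {c}; ◇¬q there: c:T. ✓
c: successors {b, d}; ◇¬q there: b:F, d:T. ✗
d: successors {e}; ◇¬q there: e:F. ✗
e: successors {f}; ◇¬q there: f:T. ✓
f: successors {a, b}; ◇¬q there: a:F, b:F. ✗
Satisfying worlds: {b, e}.
So □◇¬q fails at the other 4 worlds.

4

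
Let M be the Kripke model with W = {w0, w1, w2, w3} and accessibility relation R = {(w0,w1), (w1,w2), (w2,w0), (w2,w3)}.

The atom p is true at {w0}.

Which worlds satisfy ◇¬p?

{w0, w1, w2}

w0: successors {w1}; ¬p there: w1:T. ✓
w1: successors {w2}; ¬p there: w2:T. ✓
w2: successors {w0, w3}; ¬p there: w0:F, w3:T. ✓
w3: no successors, so ◇¬p fails. ✗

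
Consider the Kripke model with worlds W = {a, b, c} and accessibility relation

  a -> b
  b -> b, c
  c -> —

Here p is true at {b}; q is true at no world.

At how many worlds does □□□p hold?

a: successors {b}; □□p there: b:F. ✗
b: successors {b, c}; □□p there: b:F, c:T. ✗
c: no successors, so □□□p holds vacuously. ✓
Satisfying worlds: {c}.

1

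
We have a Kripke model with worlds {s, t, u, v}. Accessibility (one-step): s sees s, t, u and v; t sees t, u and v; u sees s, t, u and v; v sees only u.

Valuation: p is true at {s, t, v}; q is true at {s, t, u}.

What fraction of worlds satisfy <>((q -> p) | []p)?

3/4

s: successors {s, t, u, v}; (q -> p) | []p there: s:T, t:T, u:F, v:T. ✓
t: successors {t, u, v}; (q -> p) | []p there: t:T, u:F, v:T. ✓
u: successors {s, t, u, v}; (q -> p) | []p there: s:T, t:T, u:F, v:T. ✓
v: successors {u}; (q -> p) | []p there: u:F. ✗
That's 3 of 4 worlds, so 3/4.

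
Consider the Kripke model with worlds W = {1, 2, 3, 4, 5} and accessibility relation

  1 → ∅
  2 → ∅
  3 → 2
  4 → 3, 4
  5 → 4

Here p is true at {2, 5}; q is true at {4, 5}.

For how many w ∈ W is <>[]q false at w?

1: no successors, so <>[]q fails. ✗
2: no successors, so <>[]q fails. ✗
3: successors {2}; []q there: 2:T. ✓
4: successors {3, 4}; []q there: 3:F, 4:F. ✗
5: successors {4}; []q there: 4:F. ✗
Satisfying worlds: {3}.
So <>[]q fails at the other 4 worlds.

4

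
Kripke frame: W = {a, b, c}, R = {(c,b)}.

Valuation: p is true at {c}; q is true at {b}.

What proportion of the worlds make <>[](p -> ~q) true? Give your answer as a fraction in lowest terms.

1/3

a: no successors, so <>[](p -> ~q) fails. ✗
b: no successors, so <>[](p -> ~q) fails. ✗
c: successors {b}; [](p -> ~q) there: b:T. ✓
That's 1 of 3 worlds, so 1/3.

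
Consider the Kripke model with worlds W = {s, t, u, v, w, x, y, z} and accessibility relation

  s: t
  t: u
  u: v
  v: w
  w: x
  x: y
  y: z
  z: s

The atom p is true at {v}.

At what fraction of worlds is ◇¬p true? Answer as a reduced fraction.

7/8

s: successors {t}; ¬p there: t:T. ✓
t: successors {u}; ¬p there: u:T. ✓
u: successors {v}; ¬p there: v:F. ✗
v: successors {w}; ¬p there: w:T. ✓
w: successors {x}; ¬p there: x:T. ✓
x: successors {y}; ¬p there: y:T. ✓
y: successors {z}; ¬p there: z:T. ✓
z: successors {s}; ¬p there: s:T. ✓
That's 7 of 8 worlds, so 7/8.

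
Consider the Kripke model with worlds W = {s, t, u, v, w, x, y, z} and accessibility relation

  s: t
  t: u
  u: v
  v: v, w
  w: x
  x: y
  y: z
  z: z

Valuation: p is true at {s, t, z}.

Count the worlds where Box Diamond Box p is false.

4

s: successors {t}; Diamond Box p there: t:F. ✗
t: successors {u}; Diamond Box p there: u:F. ✗
u: successors {v}; Diamond Box p there: v:F. ✗
v: successors {v, w}; Diamond Box p there: v:F, w:F. ✗
w: successors {x}; Diamond Box p there: x:T. ✓
x: successors {y}; Diamond Box p there: y:T. ✓
y: successors {z}; Diamond Box p there: z:T. ✓
z: successors {z}; Diamond Box p there: z:T. ✓
Satisfying worlds: {w, x, y, z}.
So Box Diamond Box p fails at the other 4 worlds.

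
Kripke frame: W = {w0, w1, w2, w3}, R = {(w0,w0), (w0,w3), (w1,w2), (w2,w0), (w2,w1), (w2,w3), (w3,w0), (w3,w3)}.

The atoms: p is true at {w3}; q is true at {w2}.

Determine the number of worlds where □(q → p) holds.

3

w0: successors {w0, w3}; q → p there: w0:T, w3:T. ✓
w1: successors {w2}; q → p there: w2:F. ✗
w2: successors {w0, w1, w3}; q → p there: w0:T, w1:T, w3:T. ✓
w3: successors {w0, w3}; q → p there: w0:T, w3:T. ✓
Satisfying worlds: {w0, w2, w3}.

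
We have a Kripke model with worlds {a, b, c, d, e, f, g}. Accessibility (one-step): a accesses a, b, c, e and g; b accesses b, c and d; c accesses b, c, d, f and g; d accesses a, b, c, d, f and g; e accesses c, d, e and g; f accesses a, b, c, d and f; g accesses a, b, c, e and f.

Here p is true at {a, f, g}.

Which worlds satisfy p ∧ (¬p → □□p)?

a: p is T, ¬p → □□p is T. ✓
b: p is F, ¬p → □□p is F. ✗
c: p is F, ¬p → □□p is F. ✗
d: p is F, ¬p → □□p is F. ✗
e: p is F, ¬p → □□p is F. ✗
f: p is T, ¬p → □□p is T. ✓
g: p is T, ¬p → □□p is T. ✓

{a, f, g}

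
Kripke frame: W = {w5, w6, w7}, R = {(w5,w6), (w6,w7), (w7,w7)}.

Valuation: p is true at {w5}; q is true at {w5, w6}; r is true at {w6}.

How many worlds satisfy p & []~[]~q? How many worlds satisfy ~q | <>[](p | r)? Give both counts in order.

0 and 1

For p & []~[]~q:
w5: p is T, []~[]~q is F. ✗
w6: p is F, []~[]~q is F. ✗
w7: p is F, []~[]~q is F. ✗
— 0 worlds.
For ~q | <>[](p | r):
w5: ~q is F, <>[](p | r) is F. ✗
w6: ~q is F, <>[](p | r) is F. ✗
w7: ~q is T, <>[](p | r) is F. ✓
— 1 world.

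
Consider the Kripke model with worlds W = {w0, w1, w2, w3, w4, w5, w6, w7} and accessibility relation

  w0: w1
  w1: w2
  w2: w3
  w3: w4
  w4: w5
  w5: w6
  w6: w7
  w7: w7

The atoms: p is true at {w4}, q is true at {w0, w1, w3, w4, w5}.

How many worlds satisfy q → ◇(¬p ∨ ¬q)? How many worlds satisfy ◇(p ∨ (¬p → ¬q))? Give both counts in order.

For q → ◇(¬p ∨ ¬q):
w0: q is T, ◇(¬p ∨ ¬q) is T. ✓
w1: q is T, ◇(¬p ∨ ¬q) is T. ✓
w2: q is F, ◇(¬p ∨ ¬q) is T. ✓
w3: q is T, ◇(¬p ∨ ¬q) is F. ✗
w4: q is T, ◇(¬p ∨ ¬q) is T. ✓
w5: q is T, ◇(¬p ∨ ¬q) is T. ✓
w6: q is F, ◇(¬p ∨ ¬q) is T. ✓
w7: q is F, ◇(¬p ∨ ¬q) is T. ✓
— 7 worlds.
For ◇(p ∨ (¬p → ¬q)):
w0: successors {w1}; p ∨ (¬p → ¬q) there: w1:F. ✗
w1: successors {w2}; p ∨ (¬p → ¬q) there: w2:T. ✓
w2: successors {w3}; p ∨ (¬p → ¬q) there: w3:F. ✗
w3: successors {w4}; p ∨ (¬p → ¬q) there: w4:T. ✓
w4: successors {w5}; p ∨ (¬p → ¬q) there: w5:F. ✗
w5: successors {w6}; p ∨ (¬p → ¬q) there: w6:T. ✓
w6: successors {w7}; p ∨ (¬p → ¬q) there: w7:T. ✓
w7: successors {w7}; p ∨ (¬p → ¬q) there: w7:T. ✓
— 5 worlds.

7 and 5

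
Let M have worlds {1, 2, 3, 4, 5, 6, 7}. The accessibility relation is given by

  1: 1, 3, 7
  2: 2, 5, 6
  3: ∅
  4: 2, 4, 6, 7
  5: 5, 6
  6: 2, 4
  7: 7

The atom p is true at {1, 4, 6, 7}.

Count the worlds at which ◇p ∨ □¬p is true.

7

1: ◇p is T, □¬p is F. ✓
2: ◇p is T, □¬p is F. ✓
3: ◇p is F, □¬p is T. ✓
4: ◇p is T, □¬p is F. ✓
5: ◇p is T, □¬p is F. ✓
6: ◇p is T, □¬p is F. ✓
7: ◇p is T, □¬p is F. ✓
Satisfying worlds: {1, 2, 3, 4, 5, 6, 7}.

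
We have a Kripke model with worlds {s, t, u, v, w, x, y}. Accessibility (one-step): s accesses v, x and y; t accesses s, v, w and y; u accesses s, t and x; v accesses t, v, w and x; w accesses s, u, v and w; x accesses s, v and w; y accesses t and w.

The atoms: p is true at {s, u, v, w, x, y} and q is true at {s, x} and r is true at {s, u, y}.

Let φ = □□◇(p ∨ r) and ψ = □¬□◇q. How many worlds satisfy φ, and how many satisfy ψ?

7 and 0

For □□◇(p ∨ r):
s: successors {v, x, y}; □◇(p ∨ r) there: v:T, x:T, y:T. ✓
t: successors {s, v, w, y}; □◇(p ∨ r) there: s:T, v:T, w:T, y:T. ✓
u: successors {s, t, x}; □◇(p ∨ r) there: s:T, t:T, x:T. ✓
v: successors {t, v, w, x}; □◇(p ∨ r) there: t:T, v:T, w:T, x:T. ✓
w: successors {s, u, v, w}; □◇(p ∨ r) there: s:T, u:T, v:T, w:T. ✓
x: successors {s, v, w}; □◇(p ∨ r) there: s:T, v:T, w:T. ✓
y: successors {t, w}; □◇(p ∨ r) there: t:T, w:T. ✓
— 7 worlds.
For □¬□◇q:
s: successors {v, x, y}; ¬□◇q there: v:F, x:F, y:F. ✗
t: successors {s, v, w, y}; ¬□◇q there: s:T, v:F, w:F, y:F. ✗
u: successors {s, t, x}; ¬□◇q there: s:T, t:T, x:F. ✗
v: successors {t, v, w, x}; ¬□◇q there: t:T, v:F, w:F, x:F. ✗
w: successors {s, u, v, w}; ¬□◇q there: s:T, u:F, v:F, w:F. ✗
x: successors {s, v, w}; ¬□◇q there: s:T, v:F, w:F. ✗
y: successors {t, w}; ¬□◇q there: t:T, w:F. ✗
— 0 worlds.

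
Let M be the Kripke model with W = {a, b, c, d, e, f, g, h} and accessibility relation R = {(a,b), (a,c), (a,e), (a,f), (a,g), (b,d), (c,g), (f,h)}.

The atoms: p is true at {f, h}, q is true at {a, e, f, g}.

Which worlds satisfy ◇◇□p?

a: successors {b, c, e, f, g}; ◇□p there: b:T, c:T, e:F, f:T, g:F. ✓
b: successors {d}; ◇□p there: d:F. ✗
c: successors {g}; ◇□p there: g:F. ✗
d: no successors, so ◇◇□p fails. ✗
e: no successors, so ◇◇□p fails. ✗
f: successors {h}; ◇□p there: h:F. ✗
g: no successors, so ◇◇□p fails. ✗
h: no successors, so ◇◇□p fails. ✗

{a}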